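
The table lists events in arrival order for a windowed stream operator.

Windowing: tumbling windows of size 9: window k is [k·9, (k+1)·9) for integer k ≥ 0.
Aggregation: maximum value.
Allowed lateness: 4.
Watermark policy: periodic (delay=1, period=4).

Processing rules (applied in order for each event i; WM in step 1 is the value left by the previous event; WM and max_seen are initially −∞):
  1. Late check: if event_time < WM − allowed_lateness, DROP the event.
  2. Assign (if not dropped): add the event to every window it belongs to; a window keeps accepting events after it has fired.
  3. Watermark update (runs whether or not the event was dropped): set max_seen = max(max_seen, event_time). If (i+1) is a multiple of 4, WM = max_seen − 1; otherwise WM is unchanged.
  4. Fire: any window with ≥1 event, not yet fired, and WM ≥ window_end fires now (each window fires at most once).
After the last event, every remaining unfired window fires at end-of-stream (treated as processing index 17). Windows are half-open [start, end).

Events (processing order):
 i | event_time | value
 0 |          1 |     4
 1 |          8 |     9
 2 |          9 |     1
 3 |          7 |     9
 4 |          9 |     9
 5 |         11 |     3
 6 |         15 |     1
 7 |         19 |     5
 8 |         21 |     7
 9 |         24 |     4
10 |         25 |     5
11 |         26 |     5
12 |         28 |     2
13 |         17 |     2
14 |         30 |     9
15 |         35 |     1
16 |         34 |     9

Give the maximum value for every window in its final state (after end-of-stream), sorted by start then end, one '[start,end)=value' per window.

i=0 t=1 v=4: → [0,9); WM=−∞
i=1 t=8 v=9: → [0,9); WM=−∞
i=2 t=9 v=1: → [9,18); WM=−∞
i=3 t=7 v=9: → [0,9); WM=8
i=4 t=9 v=9: → [9,18); WM=8
i=5 t=11 v=3: → [9,18); WM=8
i=6 t=15 v=1: → [9,18); WM=8
i=7 t=19 v=5: → [18,27); WM=18; [0,9) fires=9 [9,18) fires=9
i=8 t=21 v=7: → [18,27); WM=18
i=9 t=24 v=4: → [18,27); WM=18
i=10 t=25 v=5: → [18,27); WM=18
i=11 t=26 v=5: → [18,27); WM=25
i=12 t=28 v=2: → [27,36); WM=25
i=13 t=17 v=2: DROP (t<25-4); WM=25
i=14 t=30 v=9: → [27,36); WM=25
i=15 t=35 v=1: → [27,36); WM=34; [18,27) fires=7
i=16 t=34 v=9: → [27,36); WM=34

[0,9)=9 [9,18)=9 [18,27)=7 [27,36)=9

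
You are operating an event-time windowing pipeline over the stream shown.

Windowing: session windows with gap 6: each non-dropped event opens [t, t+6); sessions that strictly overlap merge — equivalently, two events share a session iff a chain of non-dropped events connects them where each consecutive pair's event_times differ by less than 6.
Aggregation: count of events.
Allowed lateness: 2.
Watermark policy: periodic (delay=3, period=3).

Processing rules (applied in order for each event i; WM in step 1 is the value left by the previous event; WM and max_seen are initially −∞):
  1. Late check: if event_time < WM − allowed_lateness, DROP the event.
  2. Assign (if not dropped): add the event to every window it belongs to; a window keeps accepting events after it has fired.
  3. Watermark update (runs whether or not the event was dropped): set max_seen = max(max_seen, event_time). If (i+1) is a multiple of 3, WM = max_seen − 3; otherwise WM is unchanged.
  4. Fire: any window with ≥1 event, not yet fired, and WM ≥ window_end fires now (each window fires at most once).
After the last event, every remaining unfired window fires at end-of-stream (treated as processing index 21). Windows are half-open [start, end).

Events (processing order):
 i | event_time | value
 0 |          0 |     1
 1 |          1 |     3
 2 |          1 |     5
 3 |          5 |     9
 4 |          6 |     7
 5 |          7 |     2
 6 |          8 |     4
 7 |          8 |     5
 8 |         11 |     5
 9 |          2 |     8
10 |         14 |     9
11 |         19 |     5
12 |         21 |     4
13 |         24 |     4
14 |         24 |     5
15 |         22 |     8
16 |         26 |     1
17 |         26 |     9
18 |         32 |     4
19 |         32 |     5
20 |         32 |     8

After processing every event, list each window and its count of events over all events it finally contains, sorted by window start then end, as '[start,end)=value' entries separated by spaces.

[0,32)=17 [32,38)=3

i=0 t=0 v=1: → [0,6); WM=−∞
i=1 t=1 v=3: → [0,7); WM=−∞
i=2 t=1 v=5: → [0,7); WM=-2
i=3 t=5 v=9: → [0,11); WM=-2
i=4 t=6 v=7: → [0,12); WM=-2
i=5 t=7 v=2: → [0,13); WM=4
i=6 t=8 v=4: → [0,14); WM=4
i=7 t=8 v=5: → [0,14); WM=4
i=8 t=11 v=5: → [0,17); WM=8
i=9 t=2 v=8: DROP (t<8-2); WM=8
i=10 t=14 v=9: → [0,20); WM=8
i=11 t=19 v=5: → [0,25); WM=16
i=12 t=21 v=4: → [0,27); WM=16
i=13 t=24 v=4: → [0,30); WM=16
i=14 t=24 v=5: → [0,30); WM=21
i=15 t=22 v=8: → [0,30); WM=21
i=16 t=26 v=1: → [0,32); WM=21
i=17 t=26 v=9: → [0,32); WM=23
i=18 t=32 v=4: → [32,38); WM=23
i=19 t=32 v=5: → [32,38); WM=23
i=20 t=32 v=8: → [32,38); WM=29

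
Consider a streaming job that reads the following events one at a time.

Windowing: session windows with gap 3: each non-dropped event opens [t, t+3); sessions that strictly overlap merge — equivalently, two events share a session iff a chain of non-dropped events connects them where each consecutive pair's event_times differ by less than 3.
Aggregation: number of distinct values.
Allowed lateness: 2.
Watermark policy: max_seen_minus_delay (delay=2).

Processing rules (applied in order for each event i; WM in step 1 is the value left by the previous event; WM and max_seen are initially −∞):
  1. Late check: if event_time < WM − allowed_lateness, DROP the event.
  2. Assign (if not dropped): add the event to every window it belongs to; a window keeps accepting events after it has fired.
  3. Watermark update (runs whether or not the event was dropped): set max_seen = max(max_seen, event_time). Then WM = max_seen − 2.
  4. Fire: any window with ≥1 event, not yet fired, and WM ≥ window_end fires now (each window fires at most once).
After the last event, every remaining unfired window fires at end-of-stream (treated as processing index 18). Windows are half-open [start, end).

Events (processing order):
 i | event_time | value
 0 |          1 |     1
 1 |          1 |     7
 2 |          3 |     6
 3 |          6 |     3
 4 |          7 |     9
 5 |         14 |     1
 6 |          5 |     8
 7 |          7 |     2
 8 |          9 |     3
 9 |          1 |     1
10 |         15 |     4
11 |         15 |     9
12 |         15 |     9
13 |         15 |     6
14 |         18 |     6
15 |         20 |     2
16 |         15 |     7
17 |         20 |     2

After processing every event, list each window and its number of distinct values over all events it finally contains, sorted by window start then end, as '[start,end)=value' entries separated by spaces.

i=0 t=1 v=1: → [1,4); WM=-1
i=1 t=1 v=7: → [1,4); WM=-1
i=2 t=3 v=6: → [1,6); WM=1
i=3 t=6 v=3: → [6,9); WM=4
i=4 t=7 v=9: → [6,10); WM=5
i=5 t=14 v=1: → [14,17); WM=12
i=6 t=5 v=8: DROP (t<12-2); WM=12
i=7 t=7 v=2: DROP (t<12-2); WM=12
i=8 t=9 v=3: DROP (t<12-2); WM=12
i=9 t=1 v=1: DROP (t<12-2); WM=12
i=10 t=15 v=4: → [14,18); WM=13
i=11 t=15 v=9: → [14,18); WM=13
i=12 t=15 v=9: → [14,18); WM=13
i=13 t=15 v=6: → [14,18); WM=13
i=14 t=18 v=6: → [18,21); WM=16
i=15 t=20 v=2: → [18,23); WM=18
i=16 t=15 v=7: DROP (t<18-2); WM=18
i=17 t=20 v=2: → [18,23); WM=18

[1,6)=3 [6,10)=2 [14,18)=4 [18,23)=2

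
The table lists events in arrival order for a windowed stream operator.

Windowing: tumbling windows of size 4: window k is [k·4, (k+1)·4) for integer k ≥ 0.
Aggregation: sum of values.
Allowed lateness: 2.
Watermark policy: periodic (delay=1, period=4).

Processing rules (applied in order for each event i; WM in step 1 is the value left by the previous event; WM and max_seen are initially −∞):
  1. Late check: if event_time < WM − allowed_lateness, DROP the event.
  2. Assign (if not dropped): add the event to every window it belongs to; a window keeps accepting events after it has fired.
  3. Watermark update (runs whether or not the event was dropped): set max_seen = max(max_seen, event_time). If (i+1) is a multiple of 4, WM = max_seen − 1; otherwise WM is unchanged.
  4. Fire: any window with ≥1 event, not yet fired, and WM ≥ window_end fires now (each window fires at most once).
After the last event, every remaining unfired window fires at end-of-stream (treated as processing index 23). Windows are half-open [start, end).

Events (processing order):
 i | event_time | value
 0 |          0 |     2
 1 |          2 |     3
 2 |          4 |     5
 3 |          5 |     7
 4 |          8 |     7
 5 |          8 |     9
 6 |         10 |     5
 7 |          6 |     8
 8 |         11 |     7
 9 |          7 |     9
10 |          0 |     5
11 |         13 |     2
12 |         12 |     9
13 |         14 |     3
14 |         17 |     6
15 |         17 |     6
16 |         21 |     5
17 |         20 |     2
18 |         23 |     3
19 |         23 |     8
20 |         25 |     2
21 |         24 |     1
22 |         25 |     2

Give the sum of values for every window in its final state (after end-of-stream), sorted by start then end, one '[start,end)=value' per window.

i=0 t=0 v=2: → [0,4); WM=−∞
i=1 t=2 v=3: → [0,4); WM=−∞
i=2 t=4 v=5: → [4,8); WM=−∞
i=3 t=5 v=7: → [4,8); WM=4; [0,4) fires=5
i=4 t=8 v=7: → [8,12); WM=4
i=5 t=8 v=9: → [8,12); WM=4
i=6 t=10 v=5: → [8,12); WM=4
i=7 t=6 v=8: → [4,8); WM=9; [4,8) fires=20
i=8 t=11 v=7: → [8,12); WM=9
i=9 t=7 v=9: → [4,8); WM=9
i=10 t=0 v=5: DROP (t<9-2); WM=9
i=11 t=13 v=2: → [12,16); WM=12; [8,12) fires=28
i=12 t=12 v=9: → [12,16); WM=12
i=13 t=14 v=3: → [12,16); WM=12
i=14 t=17 v=6: → [16,20); WM=12
i=15 t=17 v=6: → [16,20); WM=16; [12,16) fires=14
i=16 t=21 v=5: → [20,24); WM=16
i=17 t=20 v=2: → [20,24); WM=16
i=18 t=23 v=3: → [20,24); WM=16
i=19 t=23 v=8: → [20,24); WM=22; [16,20) fires=12
i=20 t=25 v=2: → [24,28); WM=22
i=21 t=24 v=1: → [24,28); WM=22
i=22 t=25 v=2: → [24,28); WM=22

[0,4)=5 [4,8)=29 [8,12)=28 [12,16)=14 [16,20)=12 [20,24)=18 [24,28)=5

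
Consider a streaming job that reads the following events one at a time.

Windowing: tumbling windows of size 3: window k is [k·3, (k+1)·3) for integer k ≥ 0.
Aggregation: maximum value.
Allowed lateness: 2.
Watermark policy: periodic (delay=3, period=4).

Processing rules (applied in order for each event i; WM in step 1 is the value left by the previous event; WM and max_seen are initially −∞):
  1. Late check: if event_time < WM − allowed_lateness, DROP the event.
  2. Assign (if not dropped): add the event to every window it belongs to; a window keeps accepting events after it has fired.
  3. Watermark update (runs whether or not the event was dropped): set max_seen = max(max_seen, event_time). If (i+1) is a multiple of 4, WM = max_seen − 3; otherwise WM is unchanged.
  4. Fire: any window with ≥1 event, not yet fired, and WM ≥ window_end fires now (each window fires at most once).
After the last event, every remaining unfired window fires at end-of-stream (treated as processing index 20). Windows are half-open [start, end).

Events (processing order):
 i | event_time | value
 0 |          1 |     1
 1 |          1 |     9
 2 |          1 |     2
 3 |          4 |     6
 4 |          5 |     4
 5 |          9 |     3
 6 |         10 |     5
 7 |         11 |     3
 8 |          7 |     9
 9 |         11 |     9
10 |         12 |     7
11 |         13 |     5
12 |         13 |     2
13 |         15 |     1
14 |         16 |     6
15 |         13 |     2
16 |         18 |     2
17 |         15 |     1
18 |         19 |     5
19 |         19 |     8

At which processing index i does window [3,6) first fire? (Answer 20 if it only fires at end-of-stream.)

i=0 t=1 v=1: → [0,3); WM=−∞
i=1 t=1 v=9: → [0,3); WM=−∞
i=2 t=1 v=2: → [0,3); WM=−∞
i=3 t=4 v=6: → [3,6); WM=1
i=4 t=5 v=4: → [3,6); WM=1
i=5 t=9 v=3: → [9,12); WM=1
i=6 t=10 v=5: → [9,12); WM=1
i=7 t=11 v=3: → [9,12); WM=8; [0,3) fires=9 [3,6) fires=6
i=8 t=7 v=9: → [6,9); WM=8
i=9 t=11 v=9: → [9,12); WM=8
i=10 t=12 v=7: → [12,15); WM=8
i=11 t=13 v=5: → [12,15); WM=10; [6,9) fires=9
i=12 t=13 v=2: → [12,15); WM=10
i=13 t=15 v=1: → [15,18); WM=10
i=14 t=16 v=6: → [15,18); WM=10
i=15 t=13 v=2: → [12,15); WM=13; [9,12) fires=9
i=16 t=18 v=2: → [18,21); WM=13
i=17 t=15 v=1: → [15,18); WM=13
i=18 t=19 v=5: → [18,21); WM=13
i=19 t=19 v=8: → [18,21); WM=16; [12,15) fires=7

7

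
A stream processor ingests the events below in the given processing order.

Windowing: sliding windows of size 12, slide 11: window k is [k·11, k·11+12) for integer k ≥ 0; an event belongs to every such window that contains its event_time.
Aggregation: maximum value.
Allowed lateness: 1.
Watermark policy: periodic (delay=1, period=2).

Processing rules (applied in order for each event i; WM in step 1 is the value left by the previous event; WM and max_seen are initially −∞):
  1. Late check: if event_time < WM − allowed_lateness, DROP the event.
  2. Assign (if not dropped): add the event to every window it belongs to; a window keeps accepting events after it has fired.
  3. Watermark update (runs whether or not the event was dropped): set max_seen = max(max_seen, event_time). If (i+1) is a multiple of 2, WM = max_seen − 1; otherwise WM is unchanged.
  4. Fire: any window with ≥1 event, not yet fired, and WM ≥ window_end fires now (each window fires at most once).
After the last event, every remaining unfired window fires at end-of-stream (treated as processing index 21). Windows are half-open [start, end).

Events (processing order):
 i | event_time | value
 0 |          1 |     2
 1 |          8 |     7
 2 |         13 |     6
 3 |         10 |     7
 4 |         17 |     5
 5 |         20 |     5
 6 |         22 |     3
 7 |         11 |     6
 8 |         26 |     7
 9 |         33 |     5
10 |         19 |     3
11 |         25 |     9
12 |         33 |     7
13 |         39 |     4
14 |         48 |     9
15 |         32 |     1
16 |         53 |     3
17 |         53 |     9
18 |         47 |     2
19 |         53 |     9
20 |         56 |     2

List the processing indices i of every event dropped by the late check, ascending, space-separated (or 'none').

7 10 11 15 18

i=0 t=1 v=2: → [0,12); WM=−∞
i=1 t=8 v=7: → [0,12); WM=7
i=2 t=13 v=6: → [11,23); WM=7
i=3 t=10 v=7: → [0,12); WM=12; [0,12) fires=7
i=4 t=17 v=5: → [11,23); WM=12
i=5 t=20 v=5: → [11,23); WM=19
i=6 t=22 v=3: → [22,34),[11,23); WM=19
i=7 t=11 v=6: DROP (t<19-1); WM=21
i=8 t=26 v=7: → [22,34); WM=21
i=9 t=33 v=5: → [33,45),[22,34); WM=32; [11,23) fires=6
i=10 t=19 v=3: DROP (t<32-1); WM=32
i=11 t=25 v=9: DROP (t<32-1); WM=32
i=12 t=33 v=7: → [33,45),[22,34); WM=32
i=13 t=39 v=4: → [33,45); WM=38; [22,34) fires=7
i=14 t=48 v=9: → [44,56); WM=38
i=15 t=32 v=1: DROP (t<38-1); WM=47; [33,45) fires=7
i=16 t=53 v=3: → [44,56); WM=47
i=17 t=53 v=9: → [44,56); WM=52
i=18 t=47 v=2: DROP (t<52-1); WM=52
i=19 t=53 v=9: → [44,56); WM=52
i=20 t=56 v=2: → [55,67); WM=52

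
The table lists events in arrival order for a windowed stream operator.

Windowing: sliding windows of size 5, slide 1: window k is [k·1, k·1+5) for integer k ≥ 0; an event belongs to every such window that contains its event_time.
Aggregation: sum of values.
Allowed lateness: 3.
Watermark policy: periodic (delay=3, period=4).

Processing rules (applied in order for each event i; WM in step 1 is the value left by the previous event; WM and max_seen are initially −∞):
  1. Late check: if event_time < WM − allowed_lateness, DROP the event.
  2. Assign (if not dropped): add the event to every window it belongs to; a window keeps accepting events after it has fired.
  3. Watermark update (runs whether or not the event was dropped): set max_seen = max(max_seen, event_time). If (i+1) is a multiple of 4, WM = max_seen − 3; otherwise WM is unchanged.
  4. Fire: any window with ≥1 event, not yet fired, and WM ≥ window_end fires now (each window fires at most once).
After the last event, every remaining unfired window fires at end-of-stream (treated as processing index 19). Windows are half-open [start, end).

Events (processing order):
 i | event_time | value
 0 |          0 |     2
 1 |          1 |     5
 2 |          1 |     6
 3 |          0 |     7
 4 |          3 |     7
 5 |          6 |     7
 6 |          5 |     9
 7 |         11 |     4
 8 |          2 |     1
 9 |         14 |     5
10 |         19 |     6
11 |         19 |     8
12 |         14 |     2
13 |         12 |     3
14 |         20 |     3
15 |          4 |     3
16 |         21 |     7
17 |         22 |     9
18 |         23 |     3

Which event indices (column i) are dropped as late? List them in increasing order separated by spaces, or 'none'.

i=0 t=0 v=2: → [0,5); WM=−∞
i=1 t=1 v=5: → [1,6),[0,5); WM=−∞
i=2 t=1 v=6: → [1,6),[0,5); WM=−∞
i=3 t=0 v=7: → [0,5); WM=-2
i=4 t=3 v=7: → [3,8),[2,7),[1,6),[0,5); WM=-2
i=5 t=6 v=7: → [6,11),[5,10),[4,9),[3,8),[2,7); WM=-2
i=6 t=5 v=9: → [5,10),[4,9),[3,8),[2,7),[1,6); WM=-2
i=7 t=11 v=4: → [11,16),[10,15),[9,14),[8,13),[7,12); WM=8; [0,5) fires=27 [1,6) fires=27 [2,7) fires=23 [3,8) fires=23
i=8 t=2 v=1: DROP (t<8-3); WM=8
i=9 t=14 v=5: → [14,19),[13,18),[12,17),[11,16),[10,15); WM=8
i=10 t=19 v=6: → [19,24),[18,23),[17,22),[16,21),[15,20); WM=8
i=11 t=19 v=8: → [19,24),[18,23),[17,22),[16,21),[15,20); WM=16; [4,9) fires=16 [5,10) fires=16 [6,11) fires=7 [7,12) fires=4 [8,13) fires=4 [9,14) fires=4 [10,15) fires=9 [11,16) fires=9
i=12 t=14 v=2: → [14,19),[13,18),[12,17),[11,16),[10,15); WM=16
i=13 t=12 v=3: DROP (t<16-3); WM=16
i=14 t=20 v=3: → [20,25),[19,24),[18,23),[17,22),[16,21); WM=16
i=15 t=4 v=3: DROP (t<16-3); WM=17; [12,17) fires=7
i=16 t=21 v=7: → [21,26),[20,25),[19,24),[18,23),[17,22); WM=17
i=17 t=22 v=9: → [22,27),[21,26),[20,25),[19,24),[18,23); WM=17
i=18 t=23 v=3: → [23,28),[22,27),[21,26),[20,25),[19,24); WM=17

8 13 15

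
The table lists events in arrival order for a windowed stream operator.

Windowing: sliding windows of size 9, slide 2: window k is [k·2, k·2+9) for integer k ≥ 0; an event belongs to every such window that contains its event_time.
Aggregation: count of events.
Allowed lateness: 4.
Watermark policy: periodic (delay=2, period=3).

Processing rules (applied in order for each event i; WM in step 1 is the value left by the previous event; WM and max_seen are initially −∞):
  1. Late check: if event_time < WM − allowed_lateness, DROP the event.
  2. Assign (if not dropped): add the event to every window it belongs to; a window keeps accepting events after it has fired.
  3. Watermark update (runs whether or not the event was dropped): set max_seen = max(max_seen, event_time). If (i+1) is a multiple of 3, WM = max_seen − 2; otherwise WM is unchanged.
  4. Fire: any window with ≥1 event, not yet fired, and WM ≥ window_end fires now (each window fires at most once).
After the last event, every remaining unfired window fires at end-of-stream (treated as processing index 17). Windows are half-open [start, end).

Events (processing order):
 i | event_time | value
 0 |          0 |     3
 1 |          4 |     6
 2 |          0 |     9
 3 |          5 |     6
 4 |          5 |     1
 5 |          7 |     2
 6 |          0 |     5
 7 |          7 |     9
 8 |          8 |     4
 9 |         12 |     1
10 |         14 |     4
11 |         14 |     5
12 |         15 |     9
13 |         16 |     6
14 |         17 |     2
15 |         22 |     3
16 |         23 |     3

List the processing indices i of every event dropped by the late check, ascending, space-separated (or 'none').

i=0 t=0 v=3: → [0,9); WM=−∞
i=1 t=4 v=6: → [4,13),[2,11),[0,9); WM=−∞
i=2 t=0 v=9: → [0,9); WM=2
i=3 t=5 v=6: → [4,13),[2,11),[0,9); WM=2
i=4 t=5 v=1: → [4,13),[2,11),[0,9); WM=2
i=5 t=7 v=2: → [6,15),[4,13),[2,11),[0,9); WM=5
i=6 t=0 v=5: DROP (t<5-4); WM=5
i=7 t=7 v=9: → [6,15),[4,13),[2,11),[0,9); WM=5
i=8 t=8 v=4: → [8,17),[6,15),[4,13),[2,11),[0,9); WM=6
i=9 t=12 v=1: → [12,21),[10,19),[8,17),[6,15),[4,13); WM=6
i=10 t=14 v=4: → [14,23),[12,21),[10,19),[8,17),[6,15); WM=6
i=11 t=14 v=5: → [14,23),[12,21),[10,19),[8,17),[6,15); WM=12; [0,9) fires=8 [2,11) fires=6
i=12 t=15 v=9: → [14,23),[12,21),[10,19),[8,17); WM=12
i=13 t=16 v=6: → [16,25),[14,23),[12,21),[10,19),[8,17); WM=12
i=14 t=17 v=2: → [16,25),[14,23),[12,21),[10,19); WM=15; [4,13) fires=7 [6,15) fires=6
i=15 t=22 v=3: → [22,31),[20,29),[18,27),[16,25),[14,23); WM=15
i=16 t=23 v=3: → [22,31),[20,29),[18,27),[16,25); WM=15

6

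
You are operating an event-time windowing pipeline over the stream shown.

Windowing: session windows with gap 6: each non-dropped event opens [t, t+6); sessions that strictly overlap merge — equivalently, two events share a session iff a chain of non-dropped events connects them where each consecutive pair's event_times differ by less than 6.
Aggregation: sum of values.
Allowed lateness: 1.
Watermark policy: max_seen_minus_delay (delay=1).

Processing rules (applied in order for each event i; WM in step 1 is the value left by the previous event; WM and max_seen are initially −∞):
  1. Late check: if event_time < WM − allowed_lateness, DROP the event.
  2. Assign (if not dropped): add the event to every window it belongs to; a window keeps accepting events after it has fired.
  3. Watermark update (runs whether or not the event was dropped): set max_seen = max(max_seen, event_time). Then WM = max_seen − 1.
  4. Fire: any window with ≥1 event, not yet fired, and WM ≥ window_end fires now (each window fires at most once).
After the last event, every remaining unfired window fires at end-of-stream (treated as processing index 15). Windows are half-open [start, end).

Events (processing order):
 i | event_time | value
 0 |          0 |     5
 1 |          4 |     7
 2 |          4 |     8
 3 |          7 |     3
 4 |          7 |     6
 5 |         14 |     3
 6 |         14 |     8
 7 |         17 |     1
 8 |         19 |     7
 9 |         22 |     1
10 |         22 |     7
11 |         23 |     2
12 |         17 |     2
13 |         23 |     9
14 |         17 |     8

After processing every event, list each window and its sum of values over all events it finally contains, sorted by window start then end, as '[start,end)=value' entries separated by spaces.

[0,13)=29 [14,29)=38

i=0 t=0 v=5: → [0,6); WM=-1
i=1 t=4 v=7: → [0,10); WM=3
i=2 t=4 v=8: → [0,10); WM=3
i=3 t=7 v=3: → [0,13); WM=6
i=4 t=7 v=6: → [0,13); WM=6
i=5 t=14 v=3: → [14,20); WM=13
i=6 t=14 v=8: → [14,20); WM=13
i=7 t=17 v=1: → [14,23); WM=16
i=8 t=19 v=7: → [14,25); WM=18
i=9 t=22 v=1: → [14,28); WM=21
i=10 t=22 v=7: → [14,28); WM=21
i=11 t=23 v=2: → [14,29); WM=22
i=12 t=17 v=2: DROP (t<22-1); WM=22
i=13 t=23 v=9: → [14,29); WM=22
i=14 t=17 v=8: DROP (t<22-1); WM=22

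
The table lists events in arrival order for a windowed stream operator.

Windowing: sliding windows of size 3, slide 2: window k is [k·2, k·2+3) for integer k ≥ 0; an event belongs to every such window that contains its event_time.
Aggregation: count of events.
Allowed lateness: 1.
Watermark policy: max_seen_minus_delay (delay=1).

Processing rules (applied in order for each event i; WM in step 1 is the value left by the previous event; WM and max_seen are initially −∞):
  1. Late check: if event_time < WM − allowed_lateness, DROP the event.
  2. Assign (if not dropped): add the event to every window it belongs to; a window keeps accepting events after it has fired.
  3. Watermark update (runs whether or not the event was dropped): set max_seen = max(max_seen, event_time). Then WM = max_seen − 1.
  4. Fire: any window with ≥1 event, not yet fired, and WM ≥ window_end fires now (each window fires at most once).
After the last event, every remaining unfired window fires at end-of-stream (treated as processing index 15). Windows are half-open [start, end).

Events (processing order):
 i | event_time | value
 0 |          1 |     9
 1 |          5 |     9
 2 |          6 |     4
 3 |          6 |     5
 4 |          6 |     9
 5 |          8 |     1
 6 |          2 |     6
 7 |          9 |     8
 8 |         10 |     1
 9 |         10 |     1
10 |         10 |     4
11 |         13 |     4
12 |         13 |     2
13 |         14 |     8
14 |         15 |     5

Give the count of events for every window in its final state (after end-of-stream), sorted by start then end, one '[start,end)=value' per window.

i=0 t=1 v=9: → [0,3); WM=0
i=1 t=5 v=9: → [4,7); WM=4; [0,3) fires=1
i=2 t=6 v=4: → [6,9),[4,7); WM=5
i=3 t=6 v=5: → [6,9),[4,7); WM=5
i=4 t=6 v=9: → [6,9),[4,7); WM=5
i=5 t=8 v=1: → [8,11),[6,9); WM=7; [4,7) fires=4
i=6 t=2 v=6: DROP (t<7-1); WM=7
i=7 t=9 v=8: → [8,11); WM=8
i=8 t=10 v=1: → [10,13),[8,11); WM=9; [6,9) fires=4
i=9 t=10 v=1: → [10,13),[8,11); WM=9
i=10 t=10 v=4: → [10,13),[8,11); WM=9
i=11 t=13 v=4: → [12,15); WM=12; [8,11) fires=5
i=12 t=13 v=2: → [12,15); WM=12
i=13 t=14 v=8: → [14,17),[12,15); WM=13; [10,13) fires=3
i=14 t=15 v=5: → [14,17); WM=14

[0,3)=1 [4,7)=4 [6,9)=4 [8,11)=5 [10,13)=3 [12,15)=3 [14,17)=2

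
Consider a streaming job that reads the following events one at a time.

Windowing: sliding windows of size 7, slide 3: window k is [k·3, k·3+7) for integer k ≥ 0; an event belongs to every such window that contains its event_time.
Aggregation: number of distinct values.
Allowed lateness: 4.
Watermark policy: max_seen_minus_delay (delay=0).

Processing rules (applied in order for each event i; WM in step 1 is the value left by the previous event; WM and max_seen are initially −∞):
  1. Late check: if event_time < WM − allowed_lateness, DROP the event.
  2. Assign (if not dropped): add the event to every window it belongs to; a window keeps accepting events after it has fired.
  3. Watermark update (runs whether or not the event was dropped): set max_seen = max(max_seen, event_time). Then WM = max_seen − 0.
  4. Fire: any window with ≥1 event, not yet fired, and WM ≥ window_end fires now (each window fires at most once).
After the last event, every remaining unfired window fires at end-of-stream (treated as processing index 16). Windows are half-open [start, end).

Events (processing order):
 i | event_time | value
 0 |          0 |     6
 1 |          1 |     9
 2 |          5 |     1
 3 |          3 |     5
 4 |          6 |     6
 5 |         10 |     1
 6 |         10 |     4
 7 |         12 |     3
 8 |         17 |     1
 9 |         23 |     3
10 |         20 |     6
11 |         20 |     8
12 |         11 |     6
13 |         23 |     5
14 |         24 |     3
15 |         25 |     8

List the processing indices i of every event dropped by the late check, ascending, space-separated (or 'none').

i=0 t=0 v=6: → [0,7); WM=0
i=1 t=1 v=9: → [0,7); WM=1
i=2 t=5 v=1: → [3,10),[0,7); WM=5
i=3 t=3 v=5: → [3,10),[0,7); WM=5
i=4 t=6 v=6: → [6,13),[3,10),[0,7); WM=6
i=5 t=10 v=1: → [9,16),[6,13); WM=10; [0,7) fires=4 [3,10) fires=3
i=6 t=10 v=4: → [9,16),[6,13); WM=10
i=7 t=12 v=3: → [12,19),[9,16),[6,13); WM=12
i=8 t=17 v=1: → [15,22),[12,19); WM=17; [6,13) fires=4 [9,16) fires=3
i=9 t=23 v=3: → [21,28),[18,25); WM=23; [12,19) fires=2 [15,22) fires=1
i=10 t=20 v=6: → [18,25),[15,22); WM=23
i=11 t=20 v=8: → [18,25),[15,22); WM=23
i=12 t=11 v=6: DROP (t<23-4); WM=23
i=13 t=23 v=5: → [21,28),[18,25); WM=23
i=14 t=24 v=3: → [24,31),[21,28),[18,25); WM=24
i=15 t=25 v=8: → [24,31),[21,28); WM=25; [18,25) fires=4

12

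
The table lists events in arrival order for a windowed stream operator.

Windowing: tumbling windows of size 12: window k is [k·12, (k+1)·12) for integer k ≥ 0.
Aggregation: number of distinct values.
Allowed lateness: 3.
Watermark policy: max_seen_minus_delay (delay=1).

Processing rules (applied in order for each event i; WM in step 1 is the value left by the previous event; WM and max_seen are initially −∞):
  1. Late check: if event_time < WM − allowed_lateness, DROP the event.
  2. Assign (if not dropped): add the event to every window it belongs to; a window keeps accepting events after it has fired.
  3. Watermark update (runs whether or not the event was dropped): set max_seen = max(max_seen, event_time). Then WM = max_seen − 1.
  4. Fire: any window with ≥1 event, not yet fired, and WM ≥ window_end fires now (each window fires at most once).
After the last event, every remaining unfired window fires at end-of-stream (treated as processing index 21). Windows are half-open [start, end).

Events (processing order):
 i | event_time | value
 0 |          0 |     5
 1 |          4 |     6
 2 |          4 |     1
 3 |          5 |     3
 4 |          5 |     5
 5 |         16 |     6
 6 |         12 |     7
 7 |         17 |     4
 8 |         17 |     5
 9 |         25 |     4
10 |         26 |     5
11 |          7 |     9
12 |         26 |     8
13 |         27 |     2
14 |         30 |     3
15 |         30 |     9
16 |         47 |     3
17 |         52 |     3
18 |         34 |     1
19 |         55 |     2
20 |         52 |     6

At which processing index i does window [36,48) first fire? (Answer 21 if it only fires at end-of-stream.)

i=0 t=0 v=5: → [0,12); WM=-1
i=1 t=4 v=6: → [0,12); WM=3
i=2 t=4 v=1: → [0,12); WM=3
i=3 t=5 v=3: → [0,12); WM=4
i=4 t=5 v=5: → [0,12); WM=4
i=5 t=16 v=6: → [12,24); WM=15; [0,12) fires=4
i=6 t=12 v=7: → [12,24); WM=15
i=7 t=17 v=4: → [12,24); WM=16
i=8 t=17 v=5: → [12,24); WM=16
i=9 t=25 v=4: → [24,36); WM=24; [12,24) fires=4
i=10 t=26 v=5: → [24,36); WM=25
i=11 t=7 v=9: DROP (t<25-3); WM=25
i=12 t=26 v=8: → [24,36); WM=25
i=13 t=27 v=2: → [24,36); WM=26
i=14 t=30 v=3: → [24,36); WM=29
i=15 t=30 v=9: → [24,36); WM=29
i=16 t=47 v=3: → [36,48); WM=46; [24,36) fires=6
i=17 t=52 v=3: → [48,60); WM=51; [36,48) fires=1
i=18 t=34 v=1: DROP (t<51-3); WM=51
i=19 t=55 v=2: → [48,60); WM=54
i=20 t=52 v=6: → [48,60); WM=54

17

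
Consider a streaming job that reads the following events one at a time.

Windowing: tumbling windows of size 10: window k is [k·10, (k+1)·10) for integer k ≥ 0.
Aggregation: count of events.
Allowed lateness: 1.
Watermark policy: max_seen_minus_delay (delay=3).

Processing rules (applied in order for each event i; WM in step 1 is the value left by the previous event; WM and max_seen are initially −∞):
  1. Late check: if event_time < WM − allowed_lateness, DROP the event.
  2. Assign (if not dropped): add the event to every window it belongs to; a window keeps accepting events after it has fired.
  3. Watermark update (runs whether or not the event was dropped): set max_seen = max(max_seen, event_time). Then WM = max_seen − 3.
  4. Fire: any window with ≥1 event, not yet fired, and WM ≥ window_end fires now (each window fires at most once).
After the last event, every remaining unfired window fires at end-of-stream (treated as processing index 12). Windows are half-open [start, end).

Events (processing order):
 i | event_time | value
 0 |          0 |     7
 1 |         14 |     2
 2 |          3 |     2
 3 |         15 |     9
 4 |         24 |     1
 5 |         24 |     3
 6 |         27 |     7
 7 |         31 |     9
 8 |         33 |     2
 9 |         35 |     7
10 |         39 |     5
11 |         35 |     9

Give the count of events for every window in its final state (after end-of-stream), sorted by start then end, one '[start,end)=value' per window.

i=0 t=0 v=7: → [0,10); WM=-3
i=1 t=14 v=2: → [10,20); WM=11; [0,10) fires=1
i=2 t=3 v=2: DROP (t<11-1); WM=11
i=3 t=15 v=9: → [10,20); WM=12
i=4 t=24 v=1: → [20,30); WM=21; [10,20) fires=2
i=5 t=24 v=3: → [20,30); WM=21
i=6 t=27 v=7: → [20,30); WM=24
i=7 t=31 v=9: → [30,40); WM=28
i=8 t=33 v=2: → [30,40); WM=30; [20,30) fires=3
i=9 t=35 v=7: → [30,40); WM=32
i=10 t=39 v=5: → [30,40); WM=36
i=11 t=35 v=9: → [30,40); WM=36

[0,10)=1 [10,20)=2 [20,30)=3 [30,40)=5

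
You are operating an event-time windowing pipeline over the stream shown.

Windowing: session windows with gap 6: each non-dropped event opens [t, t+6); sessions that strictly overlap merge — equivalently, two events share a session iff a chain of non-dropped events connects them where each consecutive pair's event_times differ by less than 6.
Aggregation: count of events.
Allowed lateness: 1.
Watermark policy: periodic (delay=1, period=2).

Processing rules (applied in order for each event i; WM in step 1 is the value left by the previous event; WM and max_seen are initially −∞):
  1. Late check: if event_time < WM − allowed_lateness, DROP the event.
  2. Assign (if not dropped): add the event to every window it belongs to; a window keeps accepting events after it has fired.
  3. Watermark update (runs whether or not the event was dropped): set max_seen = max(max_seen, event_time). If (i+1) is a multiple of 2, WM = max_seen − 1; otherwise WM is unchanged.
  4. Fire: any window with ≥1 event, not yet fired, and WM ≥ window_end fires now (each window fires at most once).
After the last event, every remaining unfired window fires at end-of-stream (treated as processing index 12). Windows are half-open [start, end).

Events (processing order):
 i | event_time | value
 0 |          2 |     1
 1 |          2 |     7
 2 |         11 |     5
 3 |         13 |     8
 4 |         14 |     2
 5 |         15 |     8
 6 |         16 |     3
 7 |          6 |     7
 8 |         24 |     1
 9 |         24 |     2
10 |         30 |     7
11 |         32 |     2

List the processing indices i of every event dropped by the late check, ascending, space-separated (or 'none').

7

i=0 t=2 v=1: → [2,8); WM=−∞
i=1 t=2 v=7: → [2,8); WM=1
i=2 t=11 v=5: → [11,17); WM=1
i=3 t=13 v=8: → [11,19); WM=12
i=4 t=14 v=2: → [11,20); WM=12
i=5 t=15 v=8: → [11,21); WM=14
i=6 t=16 v=3: → [11,22); WM=14
i=7 t=6 v=7: DROP (t<14-1); WM=15
i=8 t=24 v=1: → [24,30); WM=15
i=9 t=24 v=2: → [24,30); WM=23
i=10 t=30 v=7: → [30,36); WM=23
i=11 t=32 v=2: → [30,38); WM=31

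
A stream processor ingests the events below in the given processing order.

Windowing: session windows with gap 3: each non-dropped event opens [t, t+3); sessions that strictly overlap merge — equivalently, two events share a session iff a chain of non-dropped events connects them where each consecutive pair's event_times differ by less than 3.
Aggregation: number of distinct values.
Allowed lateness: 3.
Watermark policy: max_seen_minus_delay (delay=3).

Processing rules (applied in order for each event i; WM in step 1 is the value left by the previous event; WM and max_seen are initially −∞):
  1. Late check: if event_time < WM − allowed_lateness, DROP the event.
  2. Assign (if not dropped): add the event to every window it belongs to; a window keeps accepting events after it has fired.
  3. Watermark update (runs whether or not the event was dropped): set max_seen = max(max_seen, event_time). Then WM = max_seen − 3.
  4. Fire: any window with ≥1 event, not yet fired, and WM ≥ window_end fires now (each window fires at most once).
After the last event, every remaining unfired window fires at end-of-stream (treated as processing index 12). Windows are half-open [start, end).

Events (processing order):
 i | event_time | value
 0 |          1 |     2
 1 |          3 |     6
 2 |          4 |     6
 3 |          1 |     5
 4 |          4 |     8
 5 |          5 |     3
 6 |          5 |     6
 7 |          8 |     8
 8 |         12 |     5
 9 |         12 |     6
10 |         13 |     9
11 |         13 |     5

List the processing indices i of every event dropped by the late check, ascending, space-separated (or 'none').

i=0 t=1 v=2: → [1,4); WM=-2
i=1 t=3 v=6: → [1,6); WM=0
i=2 t=4 v=6: → [1,7); WM=1
i=3 t=1 v=5: → [1,7); WM=1
i=4 t=4 v=8: → [1,7); WM=1
i=5 t=5 v=3: → [1,8); WM=2
i=6 t=5 v=6: → [1,8); WM=2
i=7 t=8 v=8: → [8,11); WM=5
i=8 t=12 v=5: → [12,15); WM=9
i=9 t=12 v=6: → [12,15); WM=9
i=10 t=13 v=9: → [12,16); WM=10
i=11 t=13 v=5: → [12,16); WM=10

none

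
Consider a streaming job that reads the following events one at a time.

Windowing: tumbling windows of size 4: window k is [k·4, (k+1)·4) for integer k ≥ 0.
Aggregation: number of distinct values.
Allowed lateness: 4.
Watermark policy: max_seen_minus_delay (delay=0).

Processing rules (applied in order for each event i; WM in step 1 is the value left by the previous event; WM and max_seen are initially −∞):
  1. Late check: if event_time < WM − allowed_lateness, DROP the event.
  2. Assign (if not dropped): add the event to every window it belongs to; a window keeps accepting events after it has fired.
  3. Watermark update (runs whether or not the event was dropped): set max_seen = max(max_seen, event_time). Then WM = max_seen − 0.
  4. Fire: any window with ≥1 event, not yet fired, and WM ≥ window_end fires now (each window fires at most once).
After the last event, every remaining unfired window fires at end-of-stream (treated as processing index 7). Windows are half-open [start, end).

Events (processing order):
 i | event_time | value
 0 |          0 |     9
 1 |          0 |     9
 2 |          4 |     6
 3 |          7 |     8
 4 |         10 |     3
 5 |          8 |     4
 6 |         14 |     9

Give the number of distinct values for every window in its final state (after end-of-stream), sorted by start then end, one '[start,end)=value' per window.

[0,4)=1 [4,8)=2 [8,12)=2 [12,16)=1

i=0 t=0 v=9: → [0,4); WM=0
i=1 t=0 v=9: → [0,4); WM=0
i=2 t=4 v=6: → [4,8); WM=4; [0,4) fires=1
i=3 t=7 v=8: → [4,8); WM=7
i=4 t=10 v=3: → [8,12); WM=10; [4,8) fires=2
i=5 t=8 v=4: → [8,12); WM=10
i=6 t=14 v=9: → [12,16); WM=14; [8,12) fires=2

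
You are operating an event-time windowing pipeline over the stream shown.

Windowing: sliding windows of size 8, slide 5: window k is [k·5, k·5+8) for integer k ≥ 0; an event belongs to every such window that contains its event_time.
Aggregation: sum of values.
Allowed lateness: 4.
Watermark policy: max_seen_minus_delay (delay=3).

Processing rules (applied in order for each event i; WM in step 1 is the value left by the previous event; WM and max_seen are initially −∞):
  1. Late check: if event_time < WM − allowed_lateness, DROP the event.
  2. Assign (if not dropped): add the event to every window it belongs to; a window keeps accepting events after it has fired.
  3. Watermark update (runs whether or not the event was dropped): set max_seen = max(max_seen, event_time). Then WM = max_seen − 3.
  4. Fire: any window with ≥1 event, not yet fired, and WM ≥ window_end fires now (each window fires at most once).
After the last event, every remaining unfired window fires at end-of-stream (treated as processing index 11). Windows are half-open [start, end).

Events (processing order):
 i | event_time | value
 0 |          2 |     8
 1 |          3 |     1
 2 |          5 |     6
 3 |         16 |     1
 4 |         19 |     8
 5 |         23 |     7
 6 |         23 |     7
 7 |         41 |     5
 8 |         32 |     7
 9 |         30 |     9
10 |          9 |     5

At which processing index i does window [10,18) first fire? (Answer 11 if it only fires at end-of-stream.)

5

i=0 t=2 v=8: → [0,8); WM=-1
i=1 t=3 v=1: → [0,8); WM=0
i=2 t=5 v=6: → [5,13),[0,8); WM=2
i=3 t=16 v=1: → [15,23),[10,18); WM=13; [0,8) fires=15 [5,13) fires=6
i=4 t=19 v=8: → [15,23); WM=16
i=5 t=23 v=7: → [20,28); WM=20; [10,18) fires=1
i=6 t=23 v=7: → [20,28); WM=20
i=7 t=41 v=5: → [40,48),[35,43); WM=38; [15,23) fires=9 [20,28) fires=14
i=8 t=32 v=7: DROP (t<38-4); WM=38
i=9 t=30 v=9: DROP (t<38-4); WM=38
i=10 t=9 v=5: DROP (t<38-4); WM=38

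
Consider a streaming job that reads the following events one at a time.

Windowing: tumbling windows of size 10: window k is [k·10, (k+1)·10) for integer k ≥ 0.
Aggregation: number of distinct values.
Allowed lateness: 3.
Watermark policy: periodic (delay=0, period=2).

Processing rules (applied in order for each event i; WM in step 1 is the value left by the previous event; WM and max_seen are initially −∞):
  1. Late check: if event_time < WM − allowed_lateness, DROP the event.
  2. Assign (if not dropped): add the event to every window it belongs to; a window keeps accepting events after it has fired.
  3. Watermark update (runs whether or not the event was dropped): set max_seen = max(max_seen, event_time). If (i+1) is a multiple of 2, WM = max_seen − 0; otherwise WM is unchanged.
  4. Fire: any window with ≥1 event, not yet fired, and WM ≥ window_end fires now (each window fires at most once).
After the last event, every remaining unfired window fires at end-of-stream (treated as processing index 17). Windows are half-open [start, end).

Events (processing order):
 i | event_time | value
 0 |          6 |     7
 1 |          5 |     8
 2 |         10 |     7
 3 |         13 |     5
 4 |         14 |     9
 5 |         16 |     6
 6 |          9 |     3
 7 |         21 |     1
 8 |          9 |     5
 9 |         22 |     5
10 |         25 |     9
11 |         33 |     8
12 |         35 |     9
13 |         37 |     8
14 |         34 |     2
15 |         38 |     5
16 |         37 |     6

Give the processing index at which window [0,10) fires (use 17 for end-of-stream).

3

i=0 t=6 v=7: → [0,10); WM=−∞
i=1 t=5 v=8: → [0,10); WM=6
i=2 t=10 v=7: → [10,20); WM=6
i=3 t=13 v=5: → [10,20); WM=13; [0,10) fires=2
i=4 t=14 v=9: → [10,20); WM=13
i=5 t=16 v=6: → [10,20); WM=16
i=6 t=9 v=3: DROP (t<16-3); WM=16
i=7 t=21 v=1: → [20,30); WM=21; [10,20) fires=4
i=8 t=9 v=5: DROP (t<21-3); WM=21
i=9 t=22 v=5: → [20,30); WM=22
i=10 t=25 v=9: → [20,30); WM=22
i=11 t=33 v=8: → [30,40); WM=33; [20,30) fires=3
i=12 t=35 v=9: → [30,40); WM=33
i=13 t=37 v=8: → [30,40); WM=37
i=14 t=34 v=2: → [30,40); WM=37
i=15 t=38 v=5: → [30,40); WM=38
i=16 t=37 v=6: → [30,40); WM=38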